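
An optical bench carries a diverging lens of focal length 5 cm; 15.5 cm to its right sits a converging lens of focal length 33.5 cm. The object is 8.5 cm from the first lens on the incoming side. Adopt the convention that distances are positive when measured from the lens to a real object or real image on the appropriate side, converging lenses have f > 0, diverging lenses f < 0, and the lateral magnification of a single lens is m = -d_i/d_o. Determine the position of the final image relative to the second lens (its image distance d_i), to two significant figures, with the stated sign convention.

Lens 1: 1/d_i1 = 1/f_1 - 1/d_o1 = 1/(-5) - 1/8.5 = -0.31765 cm^-1, so d_i1 = -3.148 cm.
The intermediate image is virtual, 3.148 cm to the left of lens 1, so d_o2 = L - d_i1 = 15.5 - (-3.148) = 18.648 cm.
Lens 2: 1/d_i2 = 1/f_2 - 1/d_o2 = 1/33.5 - 1/(18.648) = -0.02377 cm^-1, so d_i2 = -42.063 cm.

-42 cm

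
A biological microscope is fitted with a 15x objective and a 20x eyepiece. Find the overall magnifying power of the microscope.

The overall magnification of a compound microscope is the product of the objective and eyepiece magnifications:
M = M_obj x M_eye = 15 x 20 = 300.

300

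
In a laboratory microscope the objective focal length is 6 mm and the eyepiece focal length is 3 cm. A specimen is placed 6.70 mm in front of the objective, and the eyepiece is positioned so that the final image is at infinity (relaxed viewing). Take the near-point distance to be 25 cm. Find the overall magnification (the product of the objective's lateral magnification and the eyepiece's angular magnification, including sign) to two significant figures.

-71

Convert to cm: f_obj = 6 mm = 0.6 cm; d_o = 6.70 mm = 0.67 cm.
Objective: 1/d_i = 1/f_obj - 1/d_o = 1/0.6 - 1/0.67 = 0.17413 cm^-1, so d_i = 5.743 cm.
m_obj = -d_i/d_o = -5.743/0.67 = -8.571.
Eyepiece angular magnification (image at infinity): M_eye = D/f_e = 25/3 = 8.333.
Overall M = m_obj x M_eye = (-8.571)(8.333) = -71.43.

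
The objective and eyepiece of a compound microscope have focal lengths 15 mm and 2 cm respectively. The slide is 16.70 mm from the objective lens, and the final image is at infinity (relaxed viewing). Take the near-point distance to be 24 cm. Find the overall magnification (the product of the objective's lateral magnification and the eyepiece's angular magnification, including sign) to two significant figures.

-110

Convert to cm: f_obj = 15 mm = 1.5 cm; d_o = 16.70 mm = 1.67 cm.
Objective: 1/d_i = 1/f_obj - 1/d_o = 1/1.5 - 1/1.67 = 0.06786 cm^-1, so d_i = 14.735 cm.
m_obj = -d_i/d_o = -14.735/1.67 = -8.824.
Eyepiece angular magnification (image at infinity): M_eye = D/f_e = 24/2 = 12.000.
Overall M = m_obj x M_eye = (-8.824)(12.000) = -105.88.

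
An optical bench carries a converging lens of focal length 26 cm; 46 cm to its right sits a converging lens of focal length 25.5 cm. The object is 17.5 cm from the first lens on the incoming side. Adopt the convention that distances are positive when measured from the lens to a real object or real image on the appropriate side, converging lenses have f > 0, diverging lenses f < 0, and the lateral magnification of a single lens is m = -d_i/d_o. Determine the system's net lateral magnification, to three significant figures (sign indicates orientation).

-1.05

Applying the thin-lens equation to the first lens, 1/26 = 1/17.5 + 1/d_i1, which gives d_i1 = -53.529 cm.
Its lateral magnification is m_1 = -d_i1/d_o1 = -(-53.529)/17.5 = 3.0588.
With d_i1 < 0 the first image is virtual and lies on the object side; the object distance for lens 2 is d_o2 = 46 - (-53.529) = 99.529 cm.
Applying the thin-lens equation again with f_2 = 25.5 cm and d_o2 = 99.529 cm gives d_i2 = 34.284 cm.
m_2 = -(34.284)/(99.529) = -0.3445.
Overall magnification: m = m_1 m_2 = -1.0536.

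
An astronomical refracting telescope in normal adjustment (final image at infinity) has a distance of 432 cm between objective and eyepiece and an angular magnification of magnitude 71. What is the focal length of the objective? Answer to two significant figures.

430 cm

In normal adjustment the tube length equals f_obj + f_eye and |M| = f_obj/f_eye.
So f_obj = 71 f_eye and 71 f_eye + f_eye = 432 cm, giving f_eye = 432/72 = 6.000 cm and f_obj = 426.000 cm.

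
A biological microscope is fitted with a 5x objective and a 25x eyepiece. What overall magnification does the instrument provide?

125

The overall magnification of a compound microscope is the product of the objective and eyepiece magnifications:
M = M_obj x M_eye = 5 x 25 = 125.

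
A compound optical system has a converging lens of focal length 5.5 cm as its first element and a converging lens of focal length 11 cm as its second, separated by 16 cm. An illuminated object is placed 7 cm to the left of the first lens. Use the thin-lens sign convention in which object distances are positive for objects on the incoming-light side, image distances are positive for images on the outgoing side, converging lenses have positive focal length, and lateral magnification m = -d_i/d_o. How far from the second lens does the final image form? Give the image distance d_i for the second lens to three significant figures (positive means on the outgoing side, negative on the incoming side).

5.15 cm

Applying the thin-lens equation to the first lens, 1/5.5 = 1/7 + 1/d_i1, which gives d_i1 = 25.667 cm.
Since 25.667 cm > 16 cm, the first image lies past the second lens and serves as a virtual object: d_o2 = L - d_i1 = -9.667 cm.
Applying the thin-lens equation again with f_2 = 11 cm and d_o2 = -9.667 cm gives d_i2 = 5.145 cm.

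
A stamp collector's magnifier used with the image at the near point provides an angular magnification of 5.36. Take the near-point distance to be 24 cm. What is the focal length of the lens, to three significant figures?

5.50 cm

For the image at the near point, M = 1 + D/f.
f = D/(M - 1) = 24/(5.36 - 1) = 5.505 cm.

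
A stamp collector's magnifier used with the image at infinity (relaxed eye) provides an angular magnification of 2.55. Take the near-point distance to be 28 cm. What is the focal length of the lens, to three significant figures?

11.0 cm

For the image at infinity, M = D/f.
f = D/M = 28/2.55 = 10.980 cm.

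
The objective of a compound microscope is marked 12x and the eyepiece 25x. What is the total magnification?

The overall magnification of a compound microscope is the product of the objective and eyepiece magnifications:
M = M_obj x M_eye = 12 x 25 = 300.

300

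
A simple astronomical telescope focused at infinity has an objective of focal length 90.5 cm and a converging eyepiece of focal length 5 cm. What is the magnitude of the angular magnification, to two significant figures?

|M| = f_obj/|f_eye| = 90.5/5 = 18.100.

18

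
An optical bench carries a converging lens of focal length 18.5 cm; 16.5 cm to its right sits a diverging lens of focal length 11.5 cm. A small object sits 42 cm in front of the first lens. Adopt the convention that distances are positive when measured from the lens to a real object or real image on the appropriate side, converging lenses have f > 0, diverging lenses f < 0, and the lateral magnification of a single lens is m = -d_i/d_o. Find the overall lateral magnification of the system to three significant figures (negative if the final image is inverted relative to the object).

1.79

Lens 1: 1/d_i1 = 1/f_1 - 1/d_o1 = 1/18.5 - 1/42 = 0.03024 cm^-1, so d_i1 = 33.064 cm.
m_1 = -(33.064)/42 = -0.7872.
Since 33.064 cm > 16.5 cm, the first image lies past the second lens and serves as a virtual object: d_o2 = L - d_i1 = -16.564 cm.
Lens 2: 1/d_i2 = 1/f_2 - 1/d_o2 = 1/(-11.5) - 1/(-16.564) = -0.02658 cm^-1, so d_i2 = -37.617 cm.
m_2 = -(-37.617)/(-16.564) = -2.2710.
The system's lateral magnification is m_1 m_2 = (-0.7872)(-2.2710) = 1.7878.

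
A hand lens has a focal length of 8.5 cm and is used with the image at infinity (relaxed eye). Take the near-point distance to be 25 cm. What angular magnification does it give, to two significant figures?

M = D/f = 25/8.5 = 2.941.

2.9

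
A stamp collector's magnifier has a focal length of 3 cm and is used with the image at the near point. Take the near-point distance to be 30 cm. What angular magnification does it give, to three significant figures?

11.0

M = 1 + D/f = 1 + 30/3 = 11.000.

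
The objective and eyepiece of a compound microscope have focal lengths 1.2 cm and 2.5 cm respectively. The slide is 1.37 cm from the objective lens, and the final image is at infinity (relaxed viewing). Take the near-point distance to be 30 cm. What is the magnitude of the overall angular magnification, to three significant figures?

Objective: 1/d_i = 1/f_obj - 1/d_o = 1/1.2 - 1/1.37 = 0.10341 cm^-1, so d_i = 9.671 cm.
m_obj = -d_i/d_o = -9.671/1.37 = -7.059.
Eyepiece angular magnification (image at infinity): M_eye = D/f_e = 30/2.5 = 12.000.
Overall M = m_obj x M_eye = (-7.059)(12.000) = -84.71.
|M| = 84.71.

84.7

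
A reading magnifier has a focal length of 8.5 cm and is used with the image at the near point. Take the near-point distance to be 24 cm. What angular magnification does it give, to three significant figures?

M = 1 + D/f = 1 + 24/8.5 = 3.824.

3.82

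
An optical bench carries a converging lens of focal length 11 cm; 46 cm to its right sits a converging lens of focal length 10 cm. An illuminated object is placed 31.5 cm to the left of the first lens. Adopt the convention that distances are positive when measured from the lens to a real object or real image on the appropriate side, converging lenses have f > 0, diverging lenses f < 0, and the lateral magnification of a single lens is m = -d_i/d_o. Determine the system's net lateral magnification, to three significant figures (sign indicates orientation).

0.281

Lens 1: 1/d_i1 = 1/f_1 - 1/d_o1 = 1/11 - 1/31.5 = 0.05916 cm^-1, so d_i1 = 16.902 cm.
m_1 = -(16.902)/31.5 = -0.5366.
That image sits 29.098 cm in front of the second lens, so d_o2 = 29.098 cm.
Lens 2: 1/d_i2 = 1/f_2 - 1/d_o2 = 1/10 - 1/(29.098) = 0.06563 cm^-1, so d_i2 = 15.236 cm.
m_2 = -(15.236)/(29.098) = -0.5236.
The system's lateral magnification is m_1 m_2 = (-0.5366)(-0.5236) = 0.2810.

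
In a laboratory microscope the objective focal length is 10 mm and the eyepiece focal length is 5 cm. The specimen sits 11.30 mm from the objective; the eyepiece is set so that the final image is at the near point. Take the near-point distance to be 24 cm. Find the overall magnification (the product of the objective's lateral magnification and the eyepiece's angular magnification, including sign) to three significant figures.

Convert to cm: f_obj = 10 mm = 1 cm; d_o = 11.30 mm = 1.13 cm.
Objective: 1/d_i = 1/f_obj - 1/d_o = 1/1 - 1/1.13 = 0.11504 cm^-1, so d_i = 8.692 cm.
m_obj = -d_i/d_o = -8.692/1.13 = -7.692.
Eyepiece angular magnification (image at near point): M_eye = 1 + D/f_e = 1 + 24/5 = 5.800.
Overall M = m_obj x M_eye = (-7.692)(5.800) = -44.62.

-44.6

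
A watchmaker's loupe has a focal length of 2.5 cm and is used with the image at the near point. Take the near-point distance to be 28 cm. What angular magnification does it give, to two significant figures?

12

M = 1 + D/f = 1 + 28/2.5 = 12.200.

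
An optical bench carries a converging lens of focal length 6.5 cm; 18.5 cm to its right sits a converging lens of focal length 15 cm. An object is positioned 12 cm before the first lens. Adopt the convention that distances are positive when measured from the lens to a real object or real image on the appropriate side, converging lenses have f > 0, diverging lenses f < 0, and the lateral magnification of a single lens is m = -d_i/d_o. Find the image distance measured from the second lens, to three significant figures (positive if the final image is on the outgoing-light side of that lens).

-6.06 cm

Lens 1: 1/d_i1 = 1/f_1 - 1/d_o1 = 1/6.5 - 1/12 = 0.07051 cm^-1, so d_i1 = 14.182 cm.
The intermediate image is 14.182 cm to the right of lens 1, so d_o2 = L - d_i1 = 18.5 - 14.182 = 4.318 cm.
Lens 2: 1/d_i2 = 1/f_2 - 1/d_o2 = 1/15 - 1/(4.318) = -0.16491 cm^-1, so d_i2 = -6.064 cm.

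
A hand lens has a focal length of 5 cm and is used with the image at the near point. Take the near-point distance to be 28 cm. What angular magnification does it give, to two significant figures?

M = 1 + D/f = 1 + 28/5 = 6.600.

6.6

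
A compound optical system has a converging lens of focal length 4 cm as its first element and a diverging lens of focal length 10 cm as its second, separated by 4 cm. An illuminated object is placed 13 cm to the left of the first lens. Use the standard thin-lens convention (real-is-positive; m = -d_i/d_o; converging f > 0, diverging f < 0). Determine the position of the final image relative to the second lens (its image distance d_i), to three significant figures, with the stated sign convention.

First lens: d_i1 = 1/(1/4 - 1/13) = 5.778 cm.
This image would form 5.778 cm past lens 1, i.e. 1.778 cm beyond lens 2, so it is a virtual object for lens 2: d_o2 = 4 - 5.778 = -1.778 cm.
Second lens: d_i2 = 1/(1/(-10) - 1/(-1.778)) = 2.162 cm.

2.16 cm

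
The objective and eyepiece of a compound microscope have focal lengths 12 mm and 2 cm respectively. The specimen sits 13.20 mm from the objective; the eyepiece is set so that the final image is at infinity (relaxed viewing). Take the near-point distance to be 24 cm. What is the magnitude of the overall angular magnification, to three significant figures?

Convert to cm: f_obj = 12 mm = 1.2 cm; d_o = 13.20 mm = 1.32 cm.
Objective: 1/d_i = 1/f_obj - 1/d_o = 1/1.2 - 1/1.32 = 0.07576 cm^-1, so d_i = 13.200 cm.
m_obj = -d_i/d_o = -13.200/1.32 = -10.000.
Eyepiece angular magnification (image at infinity): M_eye = D/f_e = 24/2 = 12.000.
Overall M = m_obj x M_eye = (-10.000)(12.000) = -120.00.
|M| = 120.00.

120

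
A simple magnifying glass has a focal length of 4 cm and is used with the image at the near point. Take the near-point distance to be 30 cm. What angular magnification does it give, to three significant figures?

M = 1 + D/f = 1 + 30/4 = 8.500.

8.50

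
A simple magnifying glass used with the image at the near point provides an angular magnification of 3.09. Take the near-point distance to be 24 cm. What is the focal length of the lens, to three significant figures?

11.5 cm

For the image at the near point, M = 1 + D/f.
f = D/(M - 1) = 24/(3.09 - 1) = 11.483 cm.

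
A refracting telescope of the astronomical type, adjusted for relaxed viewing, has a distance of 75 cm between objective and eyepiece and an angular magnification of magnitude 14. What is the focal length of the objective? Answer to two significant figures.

70 cm

In normal adjustment the tube length equals f_obj + f_eye and |M| = f_obj/f_eye.
So f_obj = 14 f_eye and 14 f_eye + f_eye = 75 cm, giving f_eye = 75/15 = 5.000 cm and f_obj = 70.000 cm.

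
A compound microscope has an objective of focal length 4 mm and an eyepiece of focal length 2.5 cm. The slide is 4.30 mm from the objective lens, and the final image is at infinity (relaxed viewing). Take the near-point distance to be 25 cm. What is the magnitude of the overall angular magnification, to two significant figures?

130

Convert to cm: f_obj = 4 mm = 0.4 cm; d_o = 4.30 mm = 0.43 cm.
Objective: 1/d_i = 1/f_obj - 1/d_o = 1/0.4 - 1/0.43 = 0.17442 cm^-1, so d_i = 5.733 cm.
m_obj = -d_i/d_o = -5.733/0.43 = -13.333.
Eyepiece angular magnification (image at infinity): M_eye = D/f_e = 25/2.5 = 10.000.
Overall M = m_obj x M_eye = (-13.333)(10.000) = -133.33.
|M| = 133.33.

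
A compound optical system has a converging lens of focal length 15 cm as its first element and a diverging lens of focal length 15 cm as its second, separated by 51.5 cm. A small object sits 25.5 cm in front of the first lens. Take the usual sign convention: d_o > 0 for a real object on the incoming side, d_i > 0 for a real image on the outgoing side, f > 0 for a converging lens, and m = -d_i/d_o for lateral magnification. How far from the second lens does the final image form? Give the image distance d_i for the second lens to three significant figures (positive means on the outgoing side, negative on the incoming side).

-7.52 cm

First lens: d_i1 = 1/(1/15 - 1/25.5) = 36.429 cm.
That image sits 15.071 cm in front of the second lens, so d_o2 = 15.071 cm.
Second lens: d_i2 = 1/(1/(-15) - 1/(15.071)) = -7.518 cm.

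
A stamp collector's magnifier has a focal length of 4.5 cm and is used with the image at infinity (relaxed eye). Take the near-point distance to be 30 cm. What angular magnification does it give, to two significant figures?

M = D/f = 30/4.5 = 6.667.

6.7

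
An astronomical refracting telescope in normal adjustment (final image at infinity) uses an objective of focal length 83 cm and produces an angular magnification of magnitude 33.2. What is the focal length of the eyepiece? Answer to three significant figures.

2.50 cm

|M| = f_obj/f_eye, so f_eye = f_obj/|M| = 83/33.2 = 2.500 cm.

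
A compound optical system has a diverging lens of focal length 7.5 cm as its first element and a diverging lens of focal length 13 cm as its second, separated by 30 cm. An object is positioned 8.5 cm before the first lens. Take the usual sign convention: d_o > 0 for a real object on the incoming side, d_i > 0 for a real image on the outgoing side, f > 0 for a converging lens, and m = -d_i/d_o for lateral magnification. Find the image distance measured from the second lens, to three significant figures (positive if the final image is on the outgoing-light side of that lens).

First lens: d_i1 = 1/(1/(-7.5) - 1/8.5) = -3.984 cm.
The intermediate image is virtual, 3.984 cm to the left of lens 1, so d_o2 = L - d_i1 = 30 - (-3.984) = 33.984 cm.
Second lens: d_i2 = 1/(1/(-13) - 1/(33.984)) = -9.403 cm.

-9.40 cm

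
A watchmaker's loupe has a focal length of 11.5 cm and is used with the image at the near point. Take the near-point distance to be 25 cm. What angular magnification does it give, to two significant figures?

3.2

M = 1 + D/f = 1 + 25/11.5 = 3.174.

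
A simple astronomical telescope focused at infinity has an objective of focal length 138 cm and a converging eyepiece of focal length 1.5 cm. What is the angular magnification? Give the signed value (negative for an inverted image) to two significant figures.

M = -f_obj/f_eye = -138/(1.5) = -92.000.

-92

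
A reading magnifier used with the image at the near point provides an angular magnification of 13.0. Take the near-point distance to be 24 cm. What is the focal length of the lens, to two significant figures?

For the image at the near point, M = 1 + D/f.
f = D/(M - 1) = 24/(13.0 - 1) = 2.000 cm.

2.0 cm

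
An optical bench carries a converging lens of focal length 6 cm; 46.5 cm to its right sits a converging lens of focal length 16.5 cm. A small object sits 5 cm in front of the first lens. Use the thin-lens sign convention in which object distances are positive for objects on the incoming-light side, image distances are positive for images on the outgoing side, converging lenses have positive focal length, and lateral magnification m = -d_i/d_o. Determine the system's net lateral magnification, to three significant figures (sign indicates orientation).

Lens 1: 1/d_i1 = 1/f_1 - 1/d_o1 = 1/6 - 1/5 = -0.03333 cm^-1, so d_i1 = -30.000 cm.
m_1 = -(-30.000)/5 = 6.0000.
The intermediate image is virtual, 30.000 cm to the left of lens 1, so d_o2 = L - d_i1 = 46.5 - (-30.000) = 76.500 cm.
Lens 2: 1/d_i2 = 1/f_2 - 1/d_o2 = 1/16.5 - 1/(76.500) = 0.04753 cm^-1, so d_i2 = 21.038 cm.
m_2 = -(21.038)/(76.500) = -0.2750.
The system's lateral magnification is m_1 m_2 = (6.0000)(-0.2750) = -1.6500.

-1.65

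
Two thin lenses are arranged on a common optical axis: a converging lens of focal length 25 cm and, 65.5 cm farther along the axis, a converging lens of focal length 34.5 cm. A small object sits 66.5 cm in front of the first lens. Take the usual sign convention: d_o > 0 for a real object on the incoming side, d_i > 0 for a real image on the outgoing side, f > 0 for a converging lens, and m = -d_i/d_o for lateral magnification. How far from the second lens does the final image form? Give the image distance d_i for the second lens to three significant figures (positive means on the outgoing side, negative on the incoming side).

-96.9 cm

Lens 1: 1/d_i1 = 1/f_1 - 1/d_o1 = 1/25 - 1/66.5 = 0.02496 cm^-1, so d_i1 = 40.060 cm.
Object distance for lens 2: d_o2 = 65.5 - 40.060 = 25.440 cm.
Lens 2: 1/d_i2 = 1/f_2 - 1/d_o2 = 1/34.5 - 1/(25.440) = -0.01032 cm^-1, so d_i2 = -96.871 cm.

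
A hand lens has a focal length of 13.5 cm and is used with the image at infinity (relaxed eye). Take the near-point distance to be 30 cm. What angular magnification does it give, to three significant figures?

2.22

M = D/f = 30/13.5 = 2.222.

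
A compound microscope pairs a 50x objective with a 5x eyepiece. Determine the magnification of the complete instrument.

The overall magnification of a compound microscope is the product of the objective and eyepiece magnifications:
M = M_obj x M_eye = 50 x 5 = 250.

250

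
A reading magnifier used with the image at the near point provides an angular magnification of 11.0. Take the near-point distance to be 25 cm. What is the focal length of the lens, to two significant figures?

2.5 cm

For the image at the near point, M = 1 + D/f.
f = D/(M - 1) = 25/(11.0 - 1) = 2.500 cm.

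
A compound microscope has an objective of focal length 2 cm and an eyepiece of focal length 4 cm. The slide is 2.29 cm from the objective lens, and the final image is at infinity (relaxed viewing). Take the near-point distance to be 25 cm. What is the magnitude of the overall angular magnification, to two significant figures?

Objective: 1/d_i = 1/f_obj - 1/d_o = 1/2 - 1/2.29 = 0.06332 cm^-1, so d_i = 15.793 cm.
m_obj = -d_i/d_o = -15.793/2.29 = -6.897.
Eyepiece angular magnification (image at infinity): M_eye = D/f_e = 25/4 = 6.250.
Overall M = m_obj x M_eye = (-6.897)(6.250) = -43.10.
|M| = 43.10.

43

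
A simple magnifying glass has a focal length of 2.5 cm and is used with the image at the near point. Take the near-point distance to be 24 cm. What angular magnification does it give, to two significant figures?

M = 1 + D/f = 1 + 24/2.5 = 10.600.

11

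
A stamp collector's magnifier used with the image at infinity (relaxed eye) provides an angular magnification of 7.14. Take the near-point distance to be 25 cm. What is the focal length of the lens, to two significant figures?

For the image at infinity, M = D/f.
f = D/M = 25/7.14 = 3.501 cm.

3.5 cm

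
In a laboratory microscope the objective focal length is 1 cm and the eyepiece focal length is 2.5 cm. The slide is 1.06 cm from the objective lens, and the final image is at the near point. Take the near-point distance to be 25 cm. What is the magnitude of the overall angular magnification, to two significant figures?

Objective: 1/d_i = 1/f_obj - 1/d_o = 1/1 - 1/1.06 = 0.05660 cm^-1, so d_i = 17.667 cm.
m_obj = -d_i/d_o = -17.667/1.06 = -16.667.
Eyepiece angular magnification (image at near point): M_eye = 1 + D/f_e = 1 + 25/2.5 = 11.000.
Overall M = m_obj x M_eye = (-16.667)(11.000) = -183.33.
|M| = 183.33.

180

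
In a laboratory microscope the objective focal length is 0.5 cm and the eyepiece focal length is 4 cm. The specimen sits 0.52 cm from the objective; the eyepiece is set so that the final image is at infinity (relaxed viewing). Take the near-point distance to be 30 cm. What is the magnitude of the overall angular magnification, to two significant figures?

Objective: 1/d_i = 1/f_obj - 1/d_o = 1/0.5 - 1/0.52 = 0.07692 cm^-1, so d_i = 13.000 cm.
m_obj = -d_i/d_o = -13.000/0.52 = -25.000.
Eyepiece angular magnification (image at infinity): M_eye = D/f_e = 30/4 = 7.500.
Overall M = m_obj x M_eye = (-25.000)(7.500) = -187.50.
|M| = 187.50.

190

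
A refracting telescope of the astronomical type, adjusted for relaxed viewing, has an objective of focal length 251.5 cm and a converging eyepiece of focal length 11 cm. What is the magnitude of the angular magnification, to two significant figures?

|M| = f_obj/|f_eye| = 251.5/11 = 22.864.

23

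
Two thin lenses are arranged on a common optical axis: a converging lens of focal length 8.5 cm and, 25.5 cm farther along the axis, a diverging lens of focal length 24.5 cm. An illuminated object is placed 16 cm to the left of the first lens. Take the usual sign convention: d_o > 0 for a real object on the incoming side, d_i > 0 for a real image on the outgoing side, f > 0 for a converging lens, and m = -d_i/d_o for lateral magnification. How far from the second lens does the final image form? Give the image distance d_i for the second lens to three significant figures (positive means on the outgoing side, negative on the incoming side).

-5.66 cm

Lens 1: 1/d_i1 = 1/f_1 - 1/d_o1 = 1/8.5 - 1/16 = 0.05515 cm^-1, so d_i1 = 18.133 cm.
Object distance for lens 2: d_o2 = 25.5 - 18.133 = 7.367 cm.
Lens 2: 1/d_i2 = 1/f_2 - 1/d_o2 = 1/(-24.5) - 1/(7.367) = -0.17656 cm^-1, so d_i2 = -5.664 cm.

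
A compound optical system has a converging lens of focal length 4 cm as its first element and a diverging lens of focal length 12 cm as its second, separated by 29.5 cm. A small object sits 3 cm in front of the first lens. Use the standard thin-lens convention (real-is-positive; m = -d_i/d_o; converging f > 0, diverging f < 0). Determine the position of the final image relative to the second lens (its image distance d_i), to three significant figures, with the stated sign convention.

First lens: d_i1 = 1/(1/4 - 1/3) = -12.000 cm.
With d_i1 < 0 the first image is virtual and lies on the object side; the object distance for lens 2 is d_o2 = 29.5 - (-12.000) = 41.500 cm.
Second lens: d_i2 = 1/(1/(-12) - 1/(41.500)) = -9.308 cm.

-9.31 cm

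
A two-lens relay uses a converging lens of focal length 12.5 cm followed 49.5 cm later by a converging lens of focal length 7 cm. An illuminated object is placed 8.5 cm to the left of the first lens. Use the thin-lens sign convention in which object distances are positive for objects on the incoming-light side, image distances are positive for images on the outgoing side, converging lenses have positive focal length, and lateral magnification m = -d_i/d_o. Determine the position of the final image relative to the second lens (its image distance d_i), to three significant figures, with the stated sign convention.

First lens: d_i1 = 1/(1/12.5 - 1/8.5) = -26.563 cm.
With d_i1 < 0 the first image is virtual and lies on the object side; the object distance for lens 2 is d_o2 = 49.5 - (-26.563) = 76.062 cm.
Second lens: d_i2 = 1/(1/7 - 1/(76.062)) = 7.710 cm.

7.71 cm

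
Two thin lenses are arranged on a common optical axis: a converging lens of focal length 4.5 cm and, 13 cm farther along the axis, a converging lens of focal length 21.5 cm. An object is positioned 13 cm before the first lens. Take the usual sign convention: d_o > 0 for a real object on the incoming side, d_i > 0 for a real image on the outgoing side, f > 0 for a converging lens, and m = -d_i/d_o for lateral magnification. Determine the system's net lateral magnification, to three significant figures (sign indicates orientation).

-0.740

Lens 1: 1/d_i1 = 1/f_1 - 1/d_o1 = 1/4.5 - 1/13 = 0.14530 cm^-1, so d_i1 = 6.882 cm.
m_1 = -(6.882)/13 = -0.5294.
Object distance for lens 2: d_o2 = 13 - 6.882 = 6.118 cm.
Lens 2: 1/d_i2 = 1/f_2 - 1/d_o2 = 1/21.5 - 1/(6.118) = -0.11695 cm^-1, so d_i2 = -8.551 cm.
m_2 = -(-8.551)/(6.118) = 1.3977.
Total m = m_1 x m_2 = (-0.5294)(1.3977) = -0.7400.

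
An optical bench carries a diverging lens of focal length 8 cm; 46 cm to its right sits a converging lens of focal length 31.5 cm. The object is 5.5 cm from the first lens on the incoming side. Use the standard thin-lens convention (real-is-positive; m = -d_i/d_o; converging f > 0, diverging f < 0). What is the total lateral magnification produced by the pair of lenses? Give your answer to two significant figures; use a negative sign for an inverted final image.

-1.1

First lens: d_i1 = 1/(1/(-8) - 1/5.5) = -3.259 cm.
m_1 = -(-3.259)/5.5 = 0.5926.
The intermediate image is virtual, 3.259 cm to the left of lens 1, so d_o2 = L - d_i1 = 46 - (-3.259) = 49.259 cm.
Second lens: d_i2 = 1/(1/31.5 - 1/(49.259)) = 87.372 cm.
m_2 = -(87.372)/(49.259) = -1.7737.
Total m = m_1 x m_2 = (0.5926)(-1.7737) = -1.0511.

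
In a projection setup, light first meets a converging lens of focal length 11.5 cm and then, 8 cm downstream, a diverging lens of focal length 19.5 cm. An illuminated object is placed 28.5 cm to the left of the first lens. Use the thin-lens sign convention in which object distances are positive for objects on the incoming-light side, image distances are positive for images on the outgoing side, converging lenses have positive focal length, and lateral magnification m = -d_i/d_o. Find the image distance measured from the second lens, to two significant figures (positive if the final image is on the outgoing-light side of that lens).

Applying the thin-lens equation to the first lens, 1/11.5 = 1/28.5 + 1/d_i1, which gives d_i1 = 19.279 cm.
Since 19.279 cm > 8 cm, the first image lies past the second lens and serves as a virtual object: d_o2 = L - d_i1 = -11.279 cm.
Applying the thin-lens equation again with f_2 = -19.5 cm and d_o2 = -11.279 cm gives d_i2 = 26.756 cm.

27 cm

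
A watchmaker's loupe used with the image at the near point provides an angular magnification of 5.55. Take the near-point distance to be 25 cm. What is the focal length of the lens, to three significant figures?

For the image at the near point, M = 1 + D/f.
f = D/(M - 1) = 25/(5.55 - 1) = 5.495 cm.

5.49 cm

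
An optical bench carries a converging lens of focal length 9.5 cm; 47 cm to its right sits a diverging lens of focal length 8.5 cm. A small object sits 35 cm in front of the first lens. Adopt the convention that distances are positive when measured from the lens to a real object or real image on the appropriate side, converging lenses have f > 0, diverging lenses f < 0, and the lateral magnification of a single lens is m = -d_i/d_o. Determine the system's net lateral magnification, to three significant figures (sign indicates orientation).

-0.0746

Applying the thin-lens equation to the first lens, 1/9.5 = 1/35 + 1/d_i1, which gives d_i1 = 13.039 cm.
Its lateral magnification is m_1 = -d_i1/d_o1 = -(13.039)/35 = -0.3725.
The intermediate image is 13.039 cm to the right of lens 1, so d_o2 = L - d_i1 = 47 - 13.039 = 33.961 cm.
Applying the thin-lens equation again with f_2 = -8.5 cm and d_o2 = 33.961 cm gives d_i2 = -6.798 cm.
m_2 = -(-6.798)/(33.961) = 0.2002.
The system's lateral magnification is m_1 m_2 = (-0.3725)(0.2002) = -0.0746.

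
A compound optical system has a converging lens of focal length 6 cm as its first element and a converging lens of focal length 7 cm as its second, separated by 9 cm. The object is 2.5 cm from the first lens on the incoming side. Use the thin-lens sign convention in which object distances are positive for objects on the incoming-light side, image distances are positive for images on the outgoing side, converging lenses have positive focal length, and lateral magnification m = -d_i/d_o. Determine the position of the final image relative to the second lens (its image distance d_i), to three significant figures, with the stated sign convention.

14.8 cm

Lens 1: 1/d_i1 = 1/f_1 - 1/d_o1 = 1/6 - 1/2.5 = -0.23333 cm^-1, so d_i1 = -4.286 cm.
The intermediate image is virtual, 4.286 cm to the left of lens 1, so d_o2 = L - d_i1 = 9 - (-4.286) = 13.286 cm.
Lens 2: 1/d_i2 = 1/f_2 - 1/d_o2 = 1/7 - 1/(13.286) = 0.06759 cm^-1, so d_i2 = 14.795 cm.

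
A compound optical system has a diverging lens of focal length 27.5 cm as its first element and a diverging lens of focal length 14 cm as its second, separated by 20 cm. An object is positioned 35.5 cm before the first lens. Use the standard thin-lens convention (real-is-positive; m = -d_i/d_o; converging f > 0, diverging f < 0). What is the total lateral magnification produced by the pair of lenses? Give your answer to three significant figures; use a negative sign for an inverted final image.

First lens: d_i1 = 1/(1/(-27.5) - 1/35.5) = -15.496 cm.
m_1 = -(-15.496)/35.5 = 0.4365.
With d_i1 < 0 the first image is virtual and lies on the object side; the object distance for lens 2 is d_o2 = 20 - (-15.496) = 35.496 cm.
Second lens: d_i2 = 1/(1/(-14) - 1/(35.496)) = -10.040 cm.
m_2 = -(-10.040)/(35.496) = 0.2829.
The system's lateral magnification is m_1 m_2 = (0.4365)(0.2829) = 0.1235.

0.123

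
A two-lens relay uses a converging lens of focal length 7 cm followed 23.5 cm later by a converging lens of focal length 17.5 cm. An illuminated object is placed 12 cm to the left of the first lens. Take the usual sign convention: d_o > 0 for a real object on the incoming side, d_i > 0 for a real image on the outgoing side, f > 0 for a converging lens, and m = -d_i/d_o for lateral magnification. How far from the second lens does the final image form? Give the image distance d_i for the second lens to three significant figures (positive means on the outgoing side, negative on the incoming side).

-10.9 cm

Lens 1: 1/d_i1 = 1/f_1 - 1/d_o1 = 1/7 - 1/12 = 0.05952 cm^-1, so d_i1 = 16.800 cm.
Object distance for lens 2: d_o2 = 23.5 - 16.800 = 6.700 cm.
Lens 2: 1/d_i2 = 1/f_2 - 1/d_o2 = 1/17.5 - 1/(6.700) = -0.09211 cm^-1, so d_i2 = -10.856 cm.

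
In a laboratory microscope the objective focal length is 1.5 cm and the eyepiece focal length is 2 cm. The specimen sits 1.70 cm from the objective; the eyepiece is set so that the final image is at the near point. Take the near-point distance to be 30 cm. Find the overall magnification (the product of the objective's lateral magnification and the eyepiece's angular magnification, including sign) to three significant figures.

-120

Objective: 1/d_i = 1/f_obj - 1/d_o = 1/1.5 - 1/1.70 = 0.07843 cm^-1, so d_i = 12.750 cm.
m_obj = -d_i/d_o = -12.750/1.70 = -7.500.
Eyepiece angular magnification (image at near point): M_eye = 1 + D/f_e = 1 + 30/2 = 16.000.
Overall M = m_obj x M_eye = (-7.500)(16.000) = -120.00.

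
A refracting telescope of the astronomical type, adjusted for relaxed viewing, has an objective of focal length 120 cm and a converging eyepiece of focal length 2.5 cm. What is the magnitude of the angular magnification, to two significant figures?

|M| = f_obj/|f_eye| = 120/2.5 = 48.000.

48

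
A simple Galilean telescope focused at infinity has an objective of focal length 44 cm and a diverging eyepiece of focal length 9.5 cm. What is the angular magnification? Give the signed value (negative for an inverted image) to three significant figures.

4.63

M = -f_obj/f_eye = -44/(-9.5) = 4.632.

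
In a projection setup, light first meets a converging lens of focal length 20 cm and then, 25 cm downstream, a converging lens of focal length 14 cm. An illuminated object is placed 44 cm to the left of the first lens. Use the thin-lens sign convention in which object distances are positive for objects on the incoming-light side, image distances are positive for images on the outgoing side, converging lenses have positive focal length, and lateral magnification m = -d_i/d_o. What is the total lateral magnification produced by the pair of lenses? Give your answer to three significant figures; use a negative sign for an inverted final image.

Applying the thin-lens equation to the first lens, 1/20 = 1/44 + 1/d_i1, which gives d_i1 = 36.667 cm.
Its lateral magnification is m_1 = -d_i1/d_o1 = -(36.667)/44 = -0.8333.
Since 36.667 cm > 25 cm, the first image lies past the second lens and serves as a virtual object: d_o2 = L - d_i1 = -11.667 cm.
Applying the thin-lens equation again with f_2 = 14 cm and d_o2 = -11.667 cm gives d_i2 = 6.364 cm.
m_2 = -(6.364)/(-11.667) = 0.5455.
Total m = m_1 x m_2 = (-0.8333)(0.5455) = -0.4545.

-0.455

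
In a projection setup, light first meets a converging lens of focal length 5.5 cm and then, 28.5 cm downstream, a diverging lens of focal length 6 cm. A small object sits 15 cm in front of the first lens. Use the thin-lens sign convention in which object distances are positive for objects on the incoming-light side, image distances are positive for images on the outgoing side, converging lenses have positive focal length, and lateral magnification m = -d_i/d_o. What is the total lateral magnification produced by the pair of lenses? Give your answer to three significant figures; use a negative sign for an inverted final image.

Applying the thin-lens equation to the first lens, 1/5.5 = 1/15 + 1/d_i1, which gives d_i1 = 8.684 cm.
Its lateral magnification is m_1 = -d_i1/d_o1 = -(8.684)/15 = -0.5789.
That image sits 19.816 cm in front of the second lens, so d_o2 = 19.816 cm.
Applying the thin-lens equation again with f_2 = -6 cm and d_o2 = 19.816 cm gives d_i2 = -4.606 cm.
m_2 = -(-4.606)/(19.816) = 0.2324.
Overall magnification: m = m_1 m_2 = -0.1346.

-0.135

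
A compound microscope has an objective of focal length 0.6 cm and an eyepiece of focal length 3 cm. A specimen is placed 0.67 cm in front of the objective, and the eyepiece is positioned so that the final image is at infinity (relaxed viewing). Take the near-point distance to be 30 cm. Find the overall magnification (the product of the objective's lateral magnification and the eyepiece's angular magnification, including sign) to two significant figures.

-86

Objective: 1/d_i = 1/f_obj - 1/d_o = 1/0.6 - 1/0.67 = 0.17413 cm^-1, so d_i = 5.743 cm.
m_obj = -d_i/d_o = -5.743/0.67 = -8.571.
Eyepiece angular magnification (image at infinity): M_eye = D/f_e = 30/3 = 10.000.
Overall M = m_obj x M_eye = (-8.571)(10.000) = -85.71.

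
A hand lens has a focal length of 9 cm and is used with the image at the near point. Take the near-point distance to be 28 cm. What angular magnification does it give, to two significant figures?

M = 1 + D/f = 1 + 28/9 = 4.111.

4.1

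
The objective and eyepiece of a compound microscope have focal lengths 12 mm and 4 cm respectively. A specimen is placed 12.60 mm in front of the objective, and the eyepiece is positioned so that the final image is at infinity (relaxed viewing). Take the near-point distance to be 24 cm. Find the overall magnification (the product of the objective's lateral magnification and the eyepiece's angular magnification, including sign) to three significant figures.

-120

Convert to cm: f_obj = 12 mm = 1.2 cm; d_o = 12.60 mm = 1.26 cm.
Objective: 1/d_i = 1/f_obj - 1/d_o = 1/1.2 - 1/1.26 = 0.03968 cm^-1, so d_i = 25.200 cm.
m_obj = -d_i/d_o = -25.200/1.26 = -20.000.
Eyepiece angular magnification (image at infinity): M_eye = D/f_e = 24/4 = 6.000.
Overall M = m_obj x M_eye = (-20.000)(6.000) = -120.00.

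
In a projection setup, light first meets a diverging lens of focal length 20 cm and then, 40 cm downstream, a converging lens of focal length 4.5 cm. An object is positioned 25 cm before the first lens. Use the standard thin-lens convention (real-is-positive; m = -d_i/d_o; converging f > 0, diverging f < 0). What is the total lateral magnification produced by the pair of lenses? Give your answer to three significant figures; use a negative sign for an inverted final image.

Lens 1: 1/d_i1 = 1/f_1 - 1/d_o1 = 1/(-20) - 1/25 = -0.09000 cm^-1, so d_i1 = -11.111 cm.
m_1 = -(-11.111)/25 = 0.4444.
With d_i1 < 0 the first image is virtual and lies on the object side; the object distance for lens 2 is d_o2 = 40 - (-11.111) = 51.111 cm.
Lens 2: 1/d_i2 = 1/f_2 - 1/d_o2 = 1/4.5 - 1/(51.111) = 0.20266 cm^-1, so d_i2 = 4.934 cm.
m_2 = -(4.934)/(51.111) = -0.0965.
Total m = m_1 x m_2 = (0.4444)(-0.0965) = -0.0429.

-0.0429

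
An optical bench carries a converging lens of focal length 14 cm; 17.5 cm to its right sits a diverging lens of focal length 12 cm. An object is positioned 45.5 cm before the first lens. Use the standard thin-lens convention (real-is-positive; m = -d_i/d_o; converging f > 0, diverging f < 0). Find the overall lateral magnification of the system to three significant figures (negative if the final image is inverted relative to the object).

Lens 1: 1/d_i1 = 1/f_1 - 1/d_o1 = 1/14 - 1/45.5 = 0.04945 cm^-1, so d_i1 = 20.222 cm.
m_1 = -(20.222)/45.5 = -0.4444.
This image would form 20.222 cm past lens 1, i.e. 2.722 cm beyond lens 2, so it is a virtual object for lens 2: d_o2 = 17.5 - 20.222 = -2.722 cm.
Lens 2: 1/d_i2 = 1/f_2 - 1/d_o2 = 1/(-12) - 1/(-2.722) = 0.28401 cm^-1, so d_i2 = 3.521 cm.
m_2 = -(3.521)/(-2.722) = 1.2934.
The system's lateral magnification is m_1 m_2 = (-0.4444)(1.2934) = -0.5749.

-0.575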